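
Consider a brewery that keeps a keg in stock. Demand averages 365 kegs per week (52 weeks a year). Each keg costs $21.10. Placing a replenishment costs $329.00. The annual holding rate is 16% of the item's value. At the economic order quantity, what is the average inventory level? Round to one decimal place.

Annual demand D = 365 × 52 = 18,980.
Holding cost H = 0.16 × $21.10 = $3.3760 per unit per year.
Q* = √(2DS/H) = √(2 × 18,980 × 329 / 3.376) ≈ 1923.36.
Average inventory = Q*/2 ≈ 1923.36 / 2 = 961.678.

Average inventory ≈ 961.7 kegs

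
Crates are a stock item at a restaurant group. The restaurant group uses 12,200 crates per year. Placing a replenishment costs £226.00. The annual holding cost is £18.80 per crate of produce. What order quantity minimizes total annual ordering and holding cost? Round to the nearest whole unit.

Q* ≈ 542 crates

EOQ = √(2DS / H) = √(2 × 12,200 × 226 / 18.8).
= √(5,514,400 / 18.8) = √293,319.1489 ≈ 541.589.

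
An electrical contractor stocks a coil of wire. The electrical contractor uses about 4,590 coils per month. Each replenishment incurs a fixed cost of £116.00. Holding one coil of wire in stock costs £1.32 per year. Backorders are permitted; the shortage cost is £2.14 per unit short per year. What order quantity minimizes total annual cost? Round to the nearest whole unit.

Annual demand D = 4,590 × 12 = 55,080.
With planned backorders, Q* = √(2DS/H) · √((H+B)/B).
√(2DS/H) = √(2 × 55,080 × 116 / 1.32) = 3111.387.
√((H+B)/B) = √((1.32+2.14)/2.14) = 1.2715.
Q* ≈ 3956.263.

Q* ≈ 3,956 coils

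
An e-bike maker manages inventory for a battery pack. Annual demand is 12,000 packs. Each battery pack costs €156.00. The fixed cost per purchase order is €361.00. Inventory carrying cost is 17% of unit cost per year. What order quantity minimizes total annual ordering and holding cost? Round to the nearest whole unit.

Holding cost H = 0.17 × €156.00 = €26.5200 per unit per year.
EOQ = √(2DS / H) = √(2 × 12,000 × 361 / 26.52).
= √(8,664,000 / 26.52) = √326,696.8326 ≈ 571.574.

Q* ≈ 572 packs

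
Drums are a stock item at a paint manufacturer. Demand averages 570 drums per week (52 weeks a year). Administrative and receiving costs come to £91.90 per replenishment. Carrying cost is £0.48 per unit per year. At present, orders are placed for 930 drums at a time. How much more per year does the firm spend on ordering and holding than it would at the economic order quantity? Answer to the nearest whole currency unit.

Annual demand D = 570 × 52 = 29,640.
EOQ = √(2DS/H) = √(2 × 29,640 × 91.9 / 0.48) ≈ 3368.92.
Cost at Q* = (D/Q*)S + (Q*/2)H = √(2DSH) ≈ £1,617.08.
Cost at Q = 930: (29,640/930)×91.9 + (930/2)×0.48 = £2,928.94 + £223.20 = £3,152.14.
Excess = £3,152.14 − £1,617.08 = £1,535.06.

Extra cost ≈ £1,535 per year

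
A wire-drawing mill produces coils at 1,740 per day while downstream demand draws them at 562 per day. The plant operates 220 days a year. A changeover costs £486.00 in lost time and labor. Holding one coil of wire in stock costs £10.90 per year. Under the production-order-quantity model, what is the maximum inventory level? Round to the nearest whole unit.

Annual demand D = 562 × 220 = 123,640.
Production build-up factor (1 − d/p) = 1 − 562/1,740 = 0.6770.
Q* = √(2DS / (H(1 − d/p))) = √(2 × 123,640 × 486 / (10.9 × 0.6770)).
= √(120,178,080 / 7.3794) ≈ 4035.537.
Maximum inventory = Q*(1 − d/p) = 4035.537 × 0.6770 ≈ 2732.105.

I_max ≈ 2,732 coils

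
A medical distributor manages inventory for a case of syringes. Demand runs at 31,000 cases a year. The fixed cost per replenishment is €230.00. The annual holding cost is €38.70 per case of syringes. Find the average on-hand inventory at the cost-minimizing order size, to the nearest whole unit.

Average inventory ≈ 304 cases

The optimal lot size = √(2DS/H) = √(2 × 31,000 × 230 / 38.7) ≈ 607.02.
Average inventory = Q*/2 ≈ 607.02 / 2 = 303.511.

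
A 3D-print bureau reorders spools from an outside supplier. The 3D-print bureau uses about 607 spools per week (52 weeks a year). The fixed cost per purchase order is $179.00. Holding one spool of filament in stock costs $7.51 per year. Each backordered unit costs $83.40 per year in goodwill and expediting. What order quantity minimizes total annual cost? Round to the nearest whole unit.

Q* ≈ 1,281 spools

Annual demand D = 607 × 52 = 31,564.
With planned backorders, Q* = √(2DS/H) · √((H+B)/B).
√(2DS/H) = √(2 × 31,564 × 179 / 7.51) = 1226.641.
√((H+B)/B) = √((7.51+83.4)/83.4) = 1.0441.
Q* ≈ 1280.679.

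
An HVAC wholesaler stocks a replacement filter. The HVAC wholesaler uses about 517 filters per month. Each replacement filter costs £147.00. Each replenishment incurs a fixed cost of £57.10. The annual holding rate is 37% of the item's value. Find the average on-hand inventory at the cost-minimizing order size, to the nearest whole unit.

Average inventory ≈ 57 filters

Annual demand D = 517 × 12 = 6,204.
Holding cost H = 0.37 × £147.00 = £54.3900 per unit per year.
EOQ = √(2DS/H) = √(2 × 6,204 × 57.1 / 54.39) ≈ 114.13.
Average inventory = Q*/2 ≈ 114.13 / 2 = 57.066.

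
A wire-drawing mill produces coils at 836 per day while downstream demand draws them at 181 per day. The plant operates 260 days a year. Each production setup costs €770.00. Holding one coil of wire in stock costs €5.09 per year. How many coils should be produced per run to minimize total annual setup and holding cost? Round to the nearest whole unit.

Annual demand D = 181 × 260 = 47,060.
Production build-up factor (1 − d/p) = 1 − 181/836 = 0.7835.
Q* = √(2DS / (H(1 − d/p))) = √(2 × 47,060 × 770 / (5.09 × 0.7835)).
= √(72,472,400 / 3.988) ≈ 4262.947.

Q* ≈ 4,263 coils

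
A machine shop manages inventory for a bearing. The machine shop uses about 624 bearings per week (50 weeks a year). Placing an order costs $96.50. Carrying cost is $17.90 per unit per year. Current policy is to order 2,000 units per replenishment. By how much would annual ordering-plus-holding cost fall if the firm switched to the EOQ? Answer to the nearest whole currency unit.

Extra cost ≈ $9,023 per year

Annual demand D = 624 × 50 = 31,200.
EOQ = √(2DS/H) = √(2 × 31,200 × 96.5 / 17.9) ≈ 580.00.
Cost at Q* = (D/Q*)S + (Q*/2)H = √(2DSH) ≈ $10,382.03.
Cost at Q = 2,000: (31,200/2,000)×96.5 + (2,000/2)×17.9 = $1,505.40 + $17,900.00 = $19,405.40.
Excess = $19,405.40 − $10,382.03 = $9,023.37.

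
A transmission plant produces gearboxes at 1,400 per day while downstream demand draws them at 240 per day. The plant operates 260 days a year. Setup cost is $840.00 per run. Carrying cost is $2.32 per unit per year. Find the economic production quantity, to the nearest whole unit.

Q* ≈ 7,385 gearboxes

Annual demand D = 240 × 260 = 62,400.
Production build-up factor (1 − d/p) = 1 − 240/1,400 = 0.8286.
Q* = √(2DS / (H(1 − d/p))) = √(2 × 62,400 × 840 / (2.32 × 0.8286)).
= √(104,832,000 / 1.9223) ≈ 7384.787.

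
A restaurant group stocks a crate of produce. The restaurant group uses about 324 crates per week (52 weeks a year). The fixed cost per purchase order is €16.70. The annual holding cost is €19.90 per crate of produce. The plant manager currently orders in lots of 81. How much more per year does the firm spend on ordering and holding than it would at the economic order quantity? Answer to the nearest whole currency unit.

Annual demand D = 324 × 52 = 16,848.
EOQ = √(2DS/H) = √(2 × 16,848 × 16.7 / 19.9) ≈ 168.16.
Cost at Q* = (D/Q*)S + (Q*/2)H = √(2DSH) ≈ €3,346.37.
Cost at Q = 81: (16,848/81)×16.7 + (81/2)×19.9 = €3,473.60 + €805.95 = €4,279.55.
Excess = €4,279.55 − €3,346.37 = €933.18.

Extra cost ≈ €933 per year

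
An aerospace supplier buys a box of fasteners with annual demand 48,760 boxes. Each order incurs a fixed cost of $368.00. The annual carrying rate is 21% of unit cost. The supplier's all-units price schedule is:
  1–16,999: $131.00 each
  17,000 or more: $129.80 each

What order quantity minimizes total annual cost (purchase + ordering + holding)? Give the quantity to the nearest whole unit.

Q* ≈ 1,142 boxes

Holding cost per unit per year at price C is H = 0.21·C.
Evaluate total cost at each tier's feasible EOQ or, if the EOQ is below the tier, at the tier's minimum quantity.
EOQ at $131.00 = 1142.2 (feasible in tier 1): TC = 48,760×$131.00 + (48,760/1142.2)×368 + (1142.2/2)×0.21×$131.00 = $6,418,980.71.
EOQ at $129.80 = 1147.4 < 17000, so use break Q=17000: TC = 48,760×$129.80 + (48,760/17000.0)×368 + (17000.0/2)×0.21×$129.80 = $6,561,796.51.
Lowest total cost is $6,418,980.71 at Q = 1142.2.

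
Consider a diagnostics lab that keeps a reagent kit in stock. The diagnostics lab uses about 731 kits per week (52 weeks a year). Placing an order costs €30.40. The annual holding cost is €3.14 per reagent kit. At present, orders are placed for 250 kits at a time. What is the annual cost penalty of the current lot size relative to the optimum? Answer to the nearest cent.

Extra cost ≈ €2,320.89 per year

Annual demand D = 731 × 52 = 38,012.
EOQ = √(2DS/H) = √(2 × 38,012 × 30.4 / 3.14) ≈ 857.92.
Cost at Q* = (D/Q*)S + (Q*/2)H = √(2DSH) ≈ €2,693.87.
Cost at Q = 250: (38,012/250)×30.4 + (250/2)×3.14 = €4,622.26 + €392.50 = €5,014.76.
Excess = €5,014.76 − €2,693.87 = €2,320.89.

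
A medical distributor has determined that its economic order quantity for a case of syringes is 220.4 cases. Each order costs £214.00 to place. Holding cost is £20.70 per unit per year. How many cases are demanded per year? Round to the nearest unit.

D ≈ 2,349 cases per year

The basic EOQ model gives Q* = √(2DS/H); rearrange for the unknown.
From Q* = √(2DS/H): D = Q*²H / (2S) = 220.4² × 20.7 / (2 × 214) = 2349.361.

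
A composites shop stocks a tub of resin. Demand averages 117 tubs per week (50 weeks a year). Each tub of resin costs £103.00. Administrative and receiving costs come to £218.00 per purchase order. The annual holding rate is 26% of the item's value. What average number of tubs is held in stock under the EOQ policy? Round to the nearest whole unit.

Average inventory ≈ 154 tubs

Annual demand D = 117 × 50 = 5,850.
Holding cost H = 0.26 × £103.00 = £26.7800 per unit per year.
The optimal lot size = √(2DS/H) = √(2 × 5,850 × 218 / 26.78) ≈ 308.61.
Average inventory = Q*/2 ≈ 308.61 / 2 = 154.307.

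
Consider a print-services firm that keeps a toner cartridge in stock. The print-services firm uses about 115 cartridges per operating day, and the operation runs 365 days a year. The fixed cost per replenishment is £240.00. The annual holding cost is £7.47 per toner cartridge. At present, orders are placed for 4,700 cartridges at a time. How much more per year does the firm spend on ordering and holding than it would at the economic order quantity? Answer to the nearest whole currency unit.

Annual demand D = 115 × 365 = 41,975.
EOQ = √(2DS/H) = √(2 × 41,975 × 240 / 7.47) ≈ 1642.31.
Cost at Q* = (D/Q*)S + (Q*/2)H = √(2DSH) ≈ £12,268.07.
Cost at Q = 4,700: (41,975/4,700)×240 + (4,700/2)×7.47 = £2,143.40 + £17,554.50 = £19,697.90.
Excess = £19,697.90 − £12,268.07 = £7,429.83.

Extra cost ≈ £7,430 per year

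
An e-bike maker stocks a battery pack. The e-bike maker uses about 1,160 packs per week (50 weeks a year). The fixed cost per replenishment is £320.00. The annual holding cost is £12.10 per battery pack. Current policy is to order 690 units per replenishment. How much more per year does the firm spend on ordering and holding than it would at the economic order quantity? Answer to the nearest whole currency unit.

Extra cost ≈ £9,880 per year

Annual demand D = 1,160 × 50 = 58,000.
EOQ = √(2DS/H) = √(2 × 58,000 × 320 / 12.1) ≈ 1751.50.
Cost at Q* = (D/Q*)S + (Q*/2)H = √(2DSH) ≈ £21,193.21.
Cost at Q = 690: (58,000/690)×320 + (690/2)×12.1 = £26,898.55 + £4,174.50 = £31,073.05.
Excess = £31,073.05 − £21,193.21 = £9,879.84.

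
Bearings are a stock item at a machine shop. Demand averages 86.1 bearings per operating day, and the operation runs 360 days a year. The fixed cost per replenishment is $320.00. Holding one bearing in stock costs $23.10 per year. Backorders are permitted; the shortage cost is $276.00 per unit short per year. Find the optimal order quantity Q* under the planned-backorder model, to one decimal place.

Annual demand D = 86.1 × 360 = 30,996.
With planned backorders, Q* = √(2DS/H) · √((H+B)/B).
√(2DS/H) = √(2 × 30,996 × 320 / 23.1) = 926.695.
√((H+B)/B) = √((23.1+276)/276) = 1.0410.
Q* ≈ 964.696.

Q* ≈ 964.7 bearings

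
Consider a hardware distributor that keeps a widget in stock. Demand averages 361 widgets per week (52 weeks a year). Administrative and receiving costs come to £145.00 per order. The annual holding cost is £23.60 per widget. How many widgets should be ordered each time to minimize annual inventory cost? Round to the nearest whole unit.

Q* ≈ 480 widgets

Annual demand D = 361 × 52 = 18,772.
EOQ = √(2DS / H) = √(2 × 18,772 × 145 / 23.6).
= √(5,443,880 / 23.6) = √230,672.8814 ≈ 480.284.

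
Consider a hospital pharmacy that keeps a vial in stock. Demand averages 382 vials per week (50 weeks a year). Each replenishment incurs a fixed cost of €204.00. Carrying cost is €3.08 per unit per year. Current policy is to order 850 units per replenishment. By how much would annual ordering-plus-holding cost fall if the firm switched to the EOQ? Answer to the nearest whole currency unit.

Annual demand D = 382 × 50 = 19,100.
EOQ = √(2DS/H) = √(2 × 19,100 × 204 / 3.08) ≈ 1590.64.
Cost at Q* = (D/Q*)S + (Q*/2)H = √(2DSH) ≈ €4,899.17.
Cost at Q = 850: (19,100/850)×204 + (850/2)×3.08 = €4,584.00 + €1,309.00 = €5,893.00.
Excess = €5,893.00 − €4,899.17 = €993.83.

Extra cost ≈ €994 per year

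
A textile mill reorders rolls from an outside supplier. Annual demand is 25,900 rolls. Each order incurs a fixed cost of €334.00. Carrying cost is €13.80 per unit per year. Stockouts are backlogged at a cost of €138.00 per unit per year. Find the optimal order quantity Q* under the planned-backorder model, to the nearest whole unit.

With planned backorders, Q* = √(2DS/H) · √((H+B)/B).
√(2DS/H) = √(2 × 25,900 × 334 / 13.8) = 1119.692.
√((H+B)/B) = √((13.8+138)/138) = 1.0488.
Q* ≈ 1174.343.

Q* ≈ 1,174 rolls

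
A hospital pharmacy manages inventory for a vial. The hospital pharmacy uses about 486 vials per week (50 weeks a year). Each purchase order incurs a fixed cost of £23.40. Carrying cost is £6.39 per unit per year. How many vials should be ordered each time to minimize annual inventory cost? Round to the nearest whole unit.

Annual demand D = 486 × 50 = 24,300.
EOQ = √(2DS / H) = √(2 × 24,300 × 23.4 / 6.39).
= √(1,137,240 / 6.39) = √177,971.831 ≈ 421.867.

Q* ≈ 422 vials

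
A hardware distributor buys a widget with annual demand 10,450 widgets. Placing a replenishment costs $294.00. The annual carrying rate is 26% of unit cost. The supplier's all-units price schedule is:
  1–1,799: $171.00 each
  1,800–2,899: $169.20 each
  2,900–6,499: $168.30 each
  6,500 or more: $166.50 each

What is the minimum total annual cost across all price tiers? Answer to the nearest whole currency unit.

Holding cost per unit per year at price C is H = 0.26·C.
For each price level, check whether its EOQ is feasible; otherwise the best quantity at that price is the breakpoint.
EOQ at $171.00 = 371.8 (feasible in tier 1): TC = 10,450×$171.00 + (10,450/371.8)×294 + (371.8/2)×0.26×$171.00 = $1,803,478.43.
EOQ at $169.20 = 373.7 < 1800, so use break Q=1800: TC = 10,450×$169.20 + (10,450/1800.0)×294 + (1800.0/2)×0.26×$169.20 = $1,809,439.63.
EOQ at $168.30 = 374.7 < 2900, so use break Q=2900: TC = 10,450×$168.30 + (10,450/2900.0)×294 + (2900.0/2)×0.26×$168.30 = $1,823,243.51.
EOQ at $166.50 = 376.7 < 6500, so use break Q=6500: TC = 10,450×$166.50 + (10,450/6500.0)×294 + (6500.0/2)×0.26×$166.50 = $1,881,090.16.
Lowest total cost among the candidates is at Q = 371.8.

TC* ≈ $1,803,478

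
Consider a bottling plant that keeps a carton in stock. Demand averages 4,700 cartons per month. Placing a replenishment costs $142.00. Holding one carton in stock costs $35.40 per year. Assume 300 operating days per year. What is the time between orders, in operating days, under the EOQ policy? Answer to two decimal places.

T ≈ 3.58 days

Annual demand D = 4,700 × 12 = 56,400.
EOQ = √(2DS/H) = √(2 × 56,400 × 142 / 35.4) ≈ 672.66.
Cycle time = Q*/D × 300 = 672.66 / 56,400 × 300 ≈ 3.578 days.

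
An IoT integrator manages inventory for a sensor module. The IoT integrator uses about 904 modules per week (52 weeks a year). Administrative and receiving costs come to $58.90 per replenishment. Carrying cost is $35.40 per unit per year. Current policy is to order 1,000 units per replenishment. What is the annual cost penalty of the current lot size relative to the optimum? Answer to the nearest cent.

Extra cost ≈ $6,467.74 per year

Annual demand D = 904 × 52 = 47,008.
EOQ = √(2DS/H) = √(2 × 47,008 × 58.9 / 35.4) ≈ 395.51.
Cost at Q* = (D/Q*)S + (Q*/2)H = √(2DSH) ≈ $14,001.04.
Cost at Q = 1,000: (47,008/1,000)×58.9 + (1,000/2)×35.4 = $2,768.77 + $17,700.00 = $20,468.77.
Excess = $20,468.77 − $14,001.04 = $6,467.74.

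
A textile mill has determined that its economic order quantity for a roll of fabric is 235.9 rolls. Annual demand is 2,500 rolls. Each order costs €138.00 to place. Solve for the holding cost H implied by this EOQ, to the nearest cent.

Invert the EOQ relation Q*² = 2DS/H.
From Q* = √(2DS/H): H = 2DS / Q*² = 2 × 2,500 × 138 / 235.9² = 12.3992.

H ≈ €12.40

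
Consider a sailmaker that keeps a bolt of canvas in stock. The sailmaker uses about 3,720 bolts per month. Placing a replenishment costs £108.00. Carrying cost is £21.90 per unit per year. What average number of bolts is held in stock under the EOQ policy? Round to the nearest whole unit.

Annual demand D = 3,720 × 12 = 44,640.
EOQ = √(2DS/H) = √(2 × 44,640 × 108 / 21.9) ≈ 663.54.
Average inventory = Q*/2 ≈ 663.54 / 2 = 331.770.

Average inventory ≈ 332 bolts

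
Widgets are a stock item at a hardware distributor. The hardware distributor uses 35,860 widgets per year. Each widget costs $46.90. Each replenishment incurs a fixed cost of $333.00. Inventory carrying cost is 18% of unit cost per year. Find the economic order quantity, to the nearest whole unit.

Holding cost H = 0.18 × $46.90 = $8.4420 per unit per year.
EOQ = √(2DS / H) = √(2 × 35,860 × 333 / 8.442).
= √(23,882,760 / 8.442) = √2,829,040.5117 ≈ 1681.975.

Q* ≈ 1,682 widgets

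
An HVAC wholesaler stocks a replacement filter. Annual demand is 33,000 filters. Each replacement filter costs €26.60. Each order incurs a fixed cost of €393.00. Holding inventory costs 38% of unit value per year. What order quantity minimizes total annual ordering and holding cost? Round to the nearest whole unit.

Q* ≈ 1,602 filters

Holding cost H = 0.38 × €26.60 = €10.1080 per unit per year.
EOQ = √(2DS / H) = √(2 × 33,000 × 393 / 10.108).
= √(25,938,000 / 10.108) = √2,566,086.2683 ≈ 1601.901.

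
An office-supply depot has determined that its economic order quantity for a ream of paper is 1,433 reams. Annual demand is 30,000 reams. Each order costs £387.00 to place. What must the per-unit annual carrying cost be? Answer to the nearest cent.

H ≈ £11.31

Squaring Q* = √(2DS/H) gives Q*² = 2DS/H.
From Q* = √(2DS/H): H = 2DS / Q*² = 2 × 30,000 × 387 / 1,433² = 11.3076.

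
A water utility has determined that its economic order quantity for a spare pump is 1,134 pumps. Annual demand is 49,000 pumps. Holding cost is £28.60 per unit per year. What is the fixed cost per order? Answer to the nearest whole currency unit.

S ≈ £375

Squaring Q* = √(2DS/H) gives Q*² = 2DS/H.
From Q* = √(2DS/H): S = Q*²H / (2D) = 1,134² × 28.6 / (2 × 49,000) = 375.2892.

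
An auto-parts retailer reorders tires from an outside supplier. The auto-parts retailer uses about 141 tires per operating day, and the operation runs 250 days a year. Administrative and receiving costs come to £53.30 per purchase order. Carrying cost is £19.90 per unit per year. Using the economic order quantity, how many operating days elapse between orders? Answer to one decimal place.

Annual demand D = 141 × 250 = 35,250.
EOQ = √(2DS/H) = √(2 × 35,250 × 53.3 / 19.9) ≈ 434.54.
Cycle time = Q*/D × 250 = 434.54 / 35,250 × 250 ≈ 3.082 days.

T ≈ 3.1 days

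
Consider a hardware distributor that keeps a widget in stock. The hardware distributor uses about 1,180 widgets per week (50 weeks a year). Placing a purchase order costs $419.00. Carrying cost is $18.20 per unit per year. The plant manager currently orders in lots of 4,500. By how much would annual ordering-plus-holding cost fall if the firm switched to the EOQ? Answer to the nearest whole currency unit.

Annual demand D = 1,180 × 50 = 59,000.
EOQ = √(2DS/H) = √(2 × 59,000 × 419 / 18.2) ≈ 1648.21.
Cost at Q* = (D/Q*)S + (Q*/2)H = √(2DSH) ≈ $29,997.41.
Cost at Q = 4,500: (59,000/4,500)×419 + (4,500/2)×18.2 = $5,493.56 + $40,950.00 = $46,443.56.
Excess = $46,443.56 − $29,997.41 = $16,446.15.

Extra cost ≈ $16,446 per year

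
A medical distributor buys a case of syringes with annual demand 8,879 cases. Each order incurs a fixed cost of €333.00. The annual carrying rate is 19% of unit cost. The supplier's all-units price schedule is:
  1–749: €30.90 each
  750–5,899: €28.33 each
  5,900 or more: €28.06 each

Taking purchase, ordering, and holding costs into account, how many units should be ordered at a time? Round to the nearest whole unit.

Q* ≈ 1,048 cases

Holding cost per unit per year at price C is H = 0.19·C.
Candidates are each tier's EOQ (if it falls in that tier) and each price-break quantity.
Tier 1 (€30.90): EOQ = 1003.6 exceeds tier's upper bound 749, so this tier is dominated.
EOQ at €28.33 = 1048.1 (feasible in tier 2): TC = 8,879×€28.33 + (8,879/1048.1)×333 + (1048.1/2)×0.19×€28.33 = €257,183.89.
EOQ at €28.06 = 1053.2 < 5900, so use break Q=5900: TC = 8,879×€28.06 + (8,879/5900.0)×333 + (5900.0/2)×0.19×€28.06 = €265,373.51.
Lowest total cost is €257,183.89 at Q = 1048.1.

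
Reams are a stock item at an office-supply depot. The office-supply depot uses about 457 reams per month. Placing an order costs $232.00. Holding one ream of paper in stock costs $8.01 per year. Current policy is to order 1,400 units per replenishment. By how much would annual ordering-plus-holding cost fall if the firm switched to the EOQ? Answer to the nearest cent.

Annual demand D = 457 × 12 = 5,484.
EOQ = √(2DS/H) = √(2 × 5,484 × 232 / 8.01) ≈ 563.63.
Cost at Q* = (D/Q*)S + (Q*/2)H = √(2DSH) ≈ $4,514.65.
Cost at Q = 1,400: (5,484/1,400)×232 + (1,400/2)×8.01 = $908.78 + $5,607.00 = $6,515.78.
Excess = $6,515.78 − $4,514.65 = $2,001.13.

Extra cost ≈ $2,001.13 per year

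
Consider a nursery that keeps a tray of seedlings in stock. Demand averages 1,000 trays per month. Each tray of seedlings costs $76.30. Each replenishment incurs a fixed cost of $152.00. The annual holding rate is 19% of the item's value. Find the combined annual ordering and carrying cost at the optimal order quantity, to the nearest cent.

TC* ≈ $7,272.21

Annual demand D = 1,000 × 12 = 12,000.
Holding cost H = 0.19 × $76.30 = $14.4970 per unit per year.
The optimal lot size = √(2DS/H) = √(2 × 12,000 × 152 / 14.497) ≈ 501.64.
At Q*, ordering cost (D/Q*)S equals holding cost (Q*/2)H, each = √(DSH/2).
Minimum total = √(2DSH) = √(2 × 12,000 × 152 × 14.497) ≈ 7272.211.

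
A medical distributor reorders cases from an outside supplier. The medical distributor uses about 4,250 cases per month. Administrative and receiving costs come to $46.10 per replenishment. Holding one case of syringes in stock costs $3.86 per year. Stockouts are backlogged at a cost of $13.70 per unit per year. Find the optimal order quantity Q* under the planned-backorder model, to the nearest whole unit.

Q* ≈ 1,250 cases

Annual demand D = 4,250 × 12 = 51,000.
With planned backorders, Q* = √(2DS/H) · √((H+B)/B).
√(2DS/H) = √(2 × 51,000 × 46.1 / 3.86) = 1103.715.
√((H+B)/B) = √((3.86+13.7)/13.7) = 1.1321.
Q* ≈ 1249.565.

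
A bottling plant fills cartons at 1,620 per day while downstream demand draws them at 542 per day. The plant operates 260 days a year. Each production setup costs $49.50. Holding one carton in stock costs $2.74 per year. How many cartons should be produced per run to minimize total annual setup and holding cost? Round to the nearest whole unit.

Q* ≈ 2,766 cartons

Annual demand D = 542 × 260 = 140,920.
Production build-up factor (1 − d/p) = 1 − 542/1,620 = 0.6654.
Q* = √(2DS / (H(1 − d/p))) = √(2 × 140,920 × 49.5 / (2.74 × 0.6654)).
= √(13,951,080 / 1.8233) ≈ 2766.157.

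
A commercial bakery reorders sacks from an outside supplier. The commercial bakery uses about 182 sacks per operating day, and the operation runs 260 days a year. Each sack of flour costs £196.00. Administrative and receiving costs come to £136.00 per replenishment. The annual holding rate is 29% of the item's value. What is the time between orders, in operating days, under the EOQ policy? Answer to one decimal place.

T ≈ 2.6 days

Annual demand D = 182 × 260 = 47,320.
Holding cost H = 0.29 × £196.00 = £56.8400 per unit per year.
EOQ = √(2DS/H) = √(2 × 47,320 × 136 / 56.84) ≈ 475.86.
Cycle time = Q*/D × 260 = 475.86 / 47,320 × 260 ≈ 2.615 days.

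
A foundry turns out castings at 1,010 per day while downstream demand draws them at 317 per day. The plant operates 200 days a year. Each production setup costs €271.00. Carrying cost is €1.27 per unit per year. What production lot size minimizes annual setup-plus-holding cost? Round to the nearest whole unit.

Q* ≈ 6,280 castings

Annual demand D = 317 × 200 = 63,400.
Production build-up factor (1 − d/p) = 1 − 317/1,010 = 0.6861.
Q* = √(2DS / (H(1 − d/p))) = √(2 × 63,400 × 271 / (1.27 × 0.6861)).
= √(34,362,800 / 0.8714) ≈ 6279.665.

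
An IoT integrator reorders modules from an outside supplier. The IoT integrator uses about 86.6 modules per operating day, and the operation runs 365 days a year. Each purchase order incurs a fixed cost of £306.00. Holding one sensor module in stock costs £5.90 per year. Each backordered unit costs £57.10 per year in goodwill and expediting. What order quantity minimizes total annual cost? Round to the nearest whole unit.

Q* ≈ 1,902 modules

Annual demand D = 86.6 × 365 = 31,609.
With planned backorders, Q* = √(2DS/H) · √((H+B)/B).
√(2DS/H) = √(2 × 31,609 × 306 / 5.9) = 1810.736.
√((H+B)/B) = √((5.9+57.1)/57.1) = 1.0504.
Q* ≈ 1901.986.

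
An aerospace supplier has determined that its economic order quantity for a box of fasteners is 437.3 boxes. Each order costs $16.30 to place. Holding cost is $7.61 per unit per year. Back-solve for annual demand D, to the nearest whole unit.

D ≈ 44,640 boxes per year

The basic EOQ model gives Q* = √(2DS/H); rearrange for the unknown.
From Q* = √(2DS/H): D = Q*²H / (2S) = 437.3² × 7.61 / (2 × 16.3) = 44640.188.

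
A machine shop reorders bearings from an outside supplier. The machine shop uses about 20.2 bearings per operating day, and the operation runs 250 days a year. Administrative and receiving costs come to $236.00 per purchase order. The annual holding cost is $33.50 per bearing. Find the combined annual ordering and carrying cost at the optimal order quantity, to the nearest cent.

TC* ≈ $8,935.92

Annual demand D = 20.2 × 250 = 5,050.
EOQ = √(2DS/H) = √(2 × 5,050 × 236 / 33.5) ≈ 266.74.
At Q*, ordering cost (D/Q*)S equals holding cost (Q*/2)H, each = √(DSH/2).
Minimum total = √(2DSH) = √(2 × 5,050 × 236 × 33.5) ≈ 8935.916.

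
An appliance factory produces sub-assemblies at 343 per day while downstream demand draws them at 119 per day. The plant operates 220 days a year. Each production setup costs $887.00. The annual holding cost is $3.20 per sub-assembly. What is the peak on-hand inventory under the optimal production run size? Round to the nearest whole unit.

Annual demand D = 119 × 220 = 26,180.
Production build-up factor (1 − d/p) = 1 − 119/343 = 0.6531.
Q* = √(2DS / (H(1 − d/p))) = √(2 × 26,180 × 887 / (3.2 × 0.6531)).
= √(46,443,320 / 2.0898) ≈ 4714.218.
Maximum inventory = Q*(1 − d/p) = 4714.218 × 0.6531 ≈ 3078.673.

I_max ≈ 3,079 sub-assemblies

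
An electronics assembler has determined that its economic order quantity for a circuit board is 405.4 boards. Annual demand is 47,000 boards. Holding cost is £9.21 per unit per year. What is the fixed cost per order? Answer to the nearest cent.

The basic EOQ model gives Q* = √(2DS/H); rearrange for the unknown.
From Q* = √(2DS/H): S = Q*²H / (2D) = 405.4² × 9.21 / (2 × 47,000) = 16.1027.

S ≈ £16.10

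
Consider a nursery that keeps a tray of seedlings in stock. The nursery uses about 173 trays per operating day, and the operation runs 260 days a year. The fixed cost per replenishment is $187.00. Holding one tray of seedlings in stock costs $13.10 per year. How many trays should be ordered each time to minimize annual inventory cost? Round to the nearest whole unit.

Q* ≈ 1,133 trays

Annual demand D = 173 × 260 = 44,980.
EOQ = √(2DS / H) = √(2 × 44,980 × 187 / 13.1).
= √(16,822,520 / 13.1) = √1,284,161.8321 ≈ 1133.209.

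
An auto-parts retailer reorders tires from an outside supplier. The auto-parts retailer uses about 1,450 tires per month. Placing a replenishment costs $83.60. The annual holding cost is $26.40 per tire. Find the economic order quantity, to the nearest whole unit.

Q* ≈ 332 tires

Annual demand D = 1,450 × 12 = 17,400.
EOQ = √(2DS / H) = √(2 × 17,400 × 83.6 / 26.4).
= √(2,909,280 / 26.4) = √110,200 ≈ 331.964.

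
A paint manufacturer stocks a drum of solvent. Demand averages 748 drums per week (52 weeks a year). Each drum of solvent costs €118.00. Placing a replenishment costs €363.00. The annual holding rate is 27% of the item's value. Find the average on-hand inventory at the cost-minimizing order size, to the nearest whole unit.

Annual demand D = 748 × 52 = 38,896.
Holding cost H = 0.27 × €118.00 = €31.8600 per unit per year.
EOQ = √(2DS/H) = √(2 × 38,896 × 363 / 31.86) ≈ 941.45.
Average inventory = Q*/2 ≈ 941.45 / 2 = 470.726.

Average inventory ≈ 471 drums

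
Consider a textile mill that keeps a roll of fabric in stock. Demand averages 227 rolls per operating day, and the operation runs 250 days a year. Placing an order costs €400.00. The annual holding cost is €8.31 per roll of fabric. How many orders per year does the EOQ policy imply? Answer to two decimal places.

Annual demand D = 227 × 250 = 56,750.
Q* = √(2DS/H) = √(2 × 56,750 × 400 / 8.31) ≈ 2337.37.
Orders per year = D / Q* = 56,750 / 2337.37 ≈ 24.279.

N ≈ 24.28 orders per year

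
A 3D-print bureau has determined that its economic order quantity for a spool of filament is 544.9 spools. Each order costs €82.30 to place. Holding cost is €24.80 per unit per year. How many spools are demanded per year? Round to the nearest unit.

Invert the EOQ relation Q*² = 2DS/H.
From Q* = √(2DS/H): D = Q*²H / (2S) = 544.9² × 24.8 / (2 × 82.3) = 44735.827.

D ≈ 44,736 spools per year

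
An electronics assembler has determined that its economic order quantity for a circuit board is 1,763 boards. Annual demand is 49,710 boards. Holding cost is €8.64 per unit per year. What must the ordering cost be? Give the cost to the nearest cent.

S ≈ €270.11

The basic EOQ model gives Q* = √(2DS/H); rearrange for the unknown.
From Q* = √(2DS/H): S = Q*²H / (2D) = 1,763² × 8.64 / (2 × 49,710) = 270.1125.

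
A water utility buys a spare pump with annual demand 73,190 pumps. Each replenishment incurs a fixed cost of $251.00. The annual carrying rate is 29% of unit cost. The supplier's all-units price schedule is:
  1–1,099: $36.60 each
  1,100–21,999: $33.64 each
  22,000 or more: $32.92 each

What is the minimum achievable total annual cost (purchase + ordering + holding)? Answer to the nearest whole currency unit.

TC* ≈ $2,481,044

Holding cost per unit per year at price C is H = 0.29·C.
For each price level, check whether its EOQ is feasible; otherwise the best quantity at that price is the breakpoint.
Tier 1 ($36.60): EOQ = 1860.5 exceeds tier's upper bound 1099, so this tier is dominated.
EOQ at $33.64 = 1940.7 (feasible in tier 2): TC = 73,190×$33.64 + (73,190/1940.7)×251 + (1940.7/2)×0.29×$33.64 = $2,481,043.96.
EOQ at $32.92 = 1961.8 < 22000, so use break Q=22000: TC = 73,190×$32.92 + (73,190/22000.0)×251 + (22000.0/2)×0.29×$32.92 = $2,515,264.63.
Lowest total cost among the candidates is at Q = 1940.7.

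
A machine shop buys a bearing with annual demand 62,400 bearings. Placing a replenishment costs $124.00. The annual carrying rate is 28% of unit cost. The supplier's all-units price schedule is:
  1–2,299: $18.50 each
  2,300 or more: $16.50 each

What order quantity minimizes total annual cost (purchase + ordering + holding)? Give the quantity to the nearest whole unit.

Holding cost per unit per year at price C is H = 0.28·C.
For each price level, check whether its EOQ is feasible; otherwise the best quantity at that price is the breakpoint.
EOQ at $18.50 = 1728.4 (feasible in tier 1): TC = 62,400×$18.50 + (62,400/1728.4)×124 + (1728.4/2)×0.28×$18.50 = $1,163,353.30.
EOQ at $16.50 = 1830.2 < 2300, so use break Q=2300: TC = 62,400×$16.50 + (62,400/2300.0)×124 + (2300.0/2)×0.28×$16.50 = $1,038,277.17.
Lowest total cost is $1,038,277.17 at Q = 2300.0.

Q* ≈ 2,300 bearings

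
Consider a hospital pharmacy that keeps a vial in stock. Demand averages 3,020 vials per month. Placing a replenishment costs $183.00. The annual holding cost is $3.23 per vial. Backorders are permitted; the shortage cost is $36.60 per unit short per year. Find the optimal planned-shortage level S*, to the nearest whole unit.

Annual demand D = 3,020 × 12 = 36,240.
With planned backorders, Q* = √(2DS/H) · √((H+B)/B).
√(2DS/H) = √(2 × 36,240 × 183 / 3.23) = 2026.438.
√((H+B)/B) = √((3.23+36.6)/36.6) = 1.0432.
Q* ≈ 2113.966.
S* = Q* · H/(H+B) = 2113.966 × 3.23/39.83 ≈ 171.431.

S* ≈ 171 vials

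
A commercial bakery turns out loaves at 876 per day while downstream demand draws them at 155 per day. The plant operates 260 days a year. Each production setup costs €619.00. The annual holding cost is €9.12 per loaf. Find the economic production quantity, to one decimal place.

Annual demand D = 155 × 260 = 40,300.
Production build-up factor (1 − d/p) = 1 − 155/876 = 0.8231.
Q* = √(2DS / (H(1 − d/p))) = √(2 × 40,300 × 619 / (9.12 × 0.8231)).
= √(49,891,400 / 7.5063) ≈ 2578.101.

Q* ≈ 2,578.1 loaves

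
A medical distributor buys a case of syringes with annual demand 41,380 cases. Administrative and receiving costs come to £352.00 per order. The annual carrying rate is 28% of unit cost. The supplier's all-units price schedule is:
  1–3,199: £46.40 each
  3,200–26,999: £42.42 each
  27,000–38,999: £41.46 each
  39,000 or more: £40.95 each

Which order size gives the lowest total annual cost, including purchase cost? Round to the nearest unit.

Holding cost per unit per year at price C is H = 0.28·C.
For each price level, check whether its EOQ is feasible; otherwise the best quantity at that price is the breakpoint.
EOQ at £46.40 = 1497.4 (feasible in tier 1): TC = 41,380×£46.40 + (41,380/1497.4)×352 + (1497.4/2)×0.28×£46.40 = £1,939,486.48.
EOQ at £42.42 = 1566.1 < 3200, so use break Q=3200: TC = 41,380×£42.42 + (41,380/3200.0)×352 + (3200.0/2)×0.28×£42.42 = £1,778,895.56.
EOQ at £41.46 = 1584.1 < 27000, so use break Q=27000: TC = 41,380×£41.46 + (41,380/27000.0)×352 + (27000.0/2)×0.28×£41.46 = £1,872,873.07.
EOQ at £40.95 = 1594.0 < 39000, so use break Q=39000: TC = 41,380×£40.95 + (41,380/39000.0)×352 + (39000.0/2)×0.28×£40.95 = £1,918,471.48.
Lowest total cost is £1,778,895.56 at Q = 3200.0.

Q* ≈ 3,200 cases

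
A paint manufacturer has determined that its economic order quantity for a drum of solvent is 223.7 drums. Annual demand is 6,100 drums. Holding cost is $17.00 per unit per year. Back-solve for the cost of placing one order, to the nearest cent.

Invert the EOQ relation Q*² = 2DS/H.
From Q* = √(2DS/H): S = Q*²H / (2D) = 223.7² × 17 / (2 × 6,100) = 69.7302.

S ≈ $69.73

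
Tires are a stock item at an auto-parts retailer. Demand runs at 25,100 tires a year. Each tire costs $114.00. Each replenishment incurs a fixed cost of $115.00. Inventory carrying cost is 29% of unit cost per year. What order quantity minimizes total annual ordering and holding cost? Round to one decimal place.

Q* ≈ 417.9 tires

Holding cost H = 0.29 × $114.00 = $33.0600 per unit per year.
EOQ = √(2DS / H) = √(2 × 25,100 × 115 / 33.06).
= √(5,773,000 / 33.06) = √174,621.8996 ≈ 417.878.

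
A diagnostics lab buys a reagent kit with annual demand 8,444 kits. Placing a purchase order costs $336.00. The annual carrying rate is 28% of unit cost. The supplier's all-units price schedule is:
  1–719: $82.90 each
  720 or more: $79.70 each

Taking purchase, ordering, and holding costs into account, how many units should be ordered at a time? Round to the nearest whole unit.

Holding cost per unit per year at price C is H = 0.28·C.
Evaluate total cost at each tier's feasible EOQ or, if the EOQ is below the tier, at the tier's minimum quantity.
EOQ at $82.90 = 494.4 (feasible in tier 1): TC = 8,444×$82.90 + (8,444/494.4)×336 + (494.4/2)×0.28×$82.90 = $711,484.25.
EOQ at $79.70 = 504.3 < 720, so use break Q=720: TC = 8,444×$79.70 + (8,444/720.0)×336 + (720.0/2)×0.28×$79.70 = $684,961.09.
Lowest total cost is $684,961.09 at Q = 720.0.

Q* ≈ 720 kits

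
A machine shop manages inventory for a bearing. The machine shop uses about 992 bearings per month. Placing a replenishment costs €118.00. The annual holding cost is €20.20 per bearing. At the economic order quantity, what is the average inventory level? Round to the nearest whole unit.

Average inventory ≈ 186 bearings

Annual demand D = 992 × 12 = 11,904.
Q* = √(2DS/H) = √(2 × 11,904 × 118 / 20.2) ≈ 372.93.
Average inventory = Q*/2 ≈ 372.93 / 2 = 186.465.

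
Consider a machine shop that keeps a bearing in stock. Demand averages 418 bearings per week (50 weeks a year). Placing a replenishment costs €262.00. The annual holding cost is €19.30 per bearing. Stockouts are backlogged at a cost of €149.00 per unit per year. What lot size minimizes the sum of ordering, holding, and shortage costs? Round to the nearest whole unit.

Annual demand D = 418 × 50 = 20,900.
With planned backorders, Q* = √(2DS/H) · √((H+B)/B).
√(2DS/H) = √(2 × 20,900 × 262 / 19.3) = 753.286.
√((H+B)/B) = √((19.3+149)/149) = 1.0628.
Q* ≈ 800.588.

Q* ≈ 801 bearings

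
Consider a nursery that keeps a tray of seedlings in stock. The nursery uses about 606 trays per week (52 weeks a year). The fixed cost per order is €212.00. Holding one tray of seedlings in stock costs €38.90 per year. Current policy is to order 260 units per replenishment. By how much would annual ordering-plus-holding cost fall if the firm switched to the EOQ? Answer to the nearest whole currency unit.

Extra cost ≈ €7,953 per year

Annual demand D = 606 × 52 = 31,512.
EOQ = √(2DS/H) = √(2 × 31,512 × 212 / 38.9) ≈ 586.07.
Cost at Q* = (D/Q*)S + (Q*/2)H = √(2DSH) ≈ €22,797.95.
Cost at Q = 260: (31,512/260)×212 + (260/2)×38.9 = €25,694.40 + €5,057.00 = €30,751.40.
Excess = €30,751.40 − €22,797.95 = €7,953.45.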